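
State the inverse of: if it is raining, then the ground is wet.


The inverse of (P → Q) is (¬P → ¬Q). It is equivalent to the converse, not to the original.
Here P = 'it is raining' and Q = 'the ground is wet'.

If not (it is raining), then not (the ground is wet).


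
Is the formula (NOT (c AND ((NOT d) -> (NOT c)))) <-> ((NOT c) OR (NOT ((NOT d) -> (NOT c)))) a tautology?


Build the truth table over {c, d}:
c | d | φ
---------
F | F | T
T | F | T
F | T | T
T | T | T
Every row evaluates to true.

Yes, it is a tautology.


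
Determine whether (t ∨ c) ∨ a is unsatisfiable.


Truth table over {a, c, t}:
a | c | t | φ
-------------
F | F | F | F
T | F | F | T
F | T | F | T
T | T | F | T
F | F | T | T
T | F | T | T
F | T | T | T
T | T | T | T
Satisfying assignment at row 2: a=T, c=F, t=F gives T.

No, it is not a contradiction.


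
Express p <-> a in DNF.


Step 1: p ↔ a is true exactly when both agree: (p ∧ a) ∨ (¬p ∧ ¬a).

(p AND a) OR ((NOT p) AND (NOT a))


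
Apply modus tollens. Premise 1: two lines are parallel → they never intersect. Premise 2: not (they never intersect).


Modus tollens: from (P → Q) and ¬Q, infer ¬P.
Q = 'they never intersect' is denied; since P → Q, P must also fail.

Not (two lines are parallel).


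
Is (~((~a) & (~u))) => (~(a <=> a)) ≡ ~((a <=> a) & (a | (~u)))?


Compare truth tables:
a | u | φ | ψ
-------------
False | False | True | False
True | False | False | False
False | True | False | True
True | True | False | False
They differ at row 1 (a=False, u=False): φ=True but ψ=False.

No, they are not logically equivalent.


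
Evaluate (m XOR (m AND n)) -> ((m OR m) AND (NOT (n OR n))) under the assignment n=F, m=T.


Substitute n=F, m=T:
m AND n = T AND F = F
m XOR (m AND n) = T XOR F = T
m OR m = T OR T = T
n OR n = F OR F = F
NOT (n OR n) = T
(m OR m) AND (NOT (n OR n)) = T AND T = T
(m XOR (m AND n)) -> ((m OR m) AND (NOT (n OR n))) = T -> T = T

T


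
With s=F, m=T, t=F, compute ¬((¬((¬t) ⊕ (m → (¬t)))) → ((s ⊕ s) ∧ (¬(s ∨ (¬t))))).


Substitute s=F, m=T, t=F:
… (earlier sub-steps elided)
m → (¬t) = T → T = T
(¬t) ⊕ (m → (¬t)) = T ⊕ T = F
¬((¬t) ⊕ (m → (¬t))) = T
s ⊕ s = F ⊕ F = F
¬t = T
s ∨ (¬t) = F ∨ T = T
¬(s ∨ (¬t)) = F
(s ⊕ s) ∧ (¬(s ∨ (¬t))) = F ∧ F = F
(¬((¬t) ⊕ (m → (¬t)))) → ((s ⊕ s) ∧ (¬(s ∨ (¬t)))) = T → F = F
¬((¬((¬t) ⊕ (m → (¬t)))) → ((s ⊕ s) ∧ (¬(s ∨ (¬t))))) = T

T


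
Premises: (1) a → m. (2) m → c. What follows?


Hypothetical syllogism: from (P → Q) and (Q → R), infer (P → R).
Chain the two implications through the shared middle term 'm'.

a → c


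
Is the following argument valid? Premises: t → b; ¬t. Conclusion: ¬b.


This is denying the antecedent (fallacy). There exist truth assignments where the premises are all true but the conclusion is false.

Invalid.


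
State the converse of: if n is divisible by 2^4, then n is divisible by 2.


The converse of (P → Q) is (Q → P). It is not in general equivalent to the original.
Here P = 'n is divisible by 2^4' and Q = 'n is divisible by 2'.

If n is divisible by 2, then n is divisible by 2^4.


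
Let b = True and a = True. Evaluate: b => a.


Implication is false only when antecedent is true and consequent is false.
Substitute: b=True, a=True.
True => True evaluates to True.

True


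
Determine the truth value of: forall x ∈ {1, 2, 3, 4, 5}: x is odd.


Evaluate the predicate on each element: 1:True, 2:False, 3:True, 4:False, 5:True.
Counterexample x = 2 fails the predicate.

False


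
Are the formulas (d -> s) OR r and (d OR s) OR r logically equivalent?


Compare truth tables:
d | r | s | φ | ψ
-----------------
F | F | F | T | F
T | F | F | F | T
F | T | F | T | T
T | T | F | T | T
F | F | T | T | T
T | F | T | T | T
F | T | T | T | T
T | T | T | T | T
They differ at row 1 (d=F, r=F, s=F): φ=T but ψ=F.

No, they are not logically equivalent.


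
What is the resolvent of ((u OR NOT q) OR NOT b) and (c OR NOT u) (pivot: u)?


The clauses contain complementary literals u and NOTu.
Resolution eliminates this pair and disjoins the remaining literals (merging duplicates).

((NOT b OR NOT q) OR c)


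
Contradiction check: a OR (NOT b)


Truth table over {a, b}:
a | b | φ
---------
F | F | T
T | F | T
F | T | F
T | T | T
Satisfying assignment at row 1: a=F, b=F gives T.

No, it is not a contradiction.


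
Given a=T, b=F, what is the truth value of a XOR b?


Exclusive or is true when exactly one operand is true.
Substitute: a=T, b=F.
T XOR F evaluates to T.

T


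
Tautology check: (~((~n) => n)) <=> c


Build the truth table over {c, n}:
c | n | φ
---------
False | False | False
True | False | True
False | True | True
True | True | False
Counterexample at row 1: with c=False, n=False, the formula is False.

No, it is not a tautology.


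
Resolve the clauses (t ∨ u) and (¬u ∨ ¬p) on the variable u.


The clauses contain complementary literals u and ¬u.
Resolution eliminates this pair and disjoins the remaining literals (merging duplicates).

(t ∨ ¬p)


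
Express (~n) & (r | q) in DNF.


Step 1: Distribute ∧ over ∨: (¬n) ∧ (r ∨ q) = ((¬n) ∧ r) ∨ ((¬n) ∧ q).

((~n) & r) | ((~n) & q)


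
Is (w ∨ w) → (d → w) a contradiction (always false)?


Truth table over {d, w}:
d | w | φ
---------
F | F | T
T | F | T
F | T | T
T | T | T
Satisfying assignment at row 1: d=F, w=F gives T.

No, it is not a contradiction.


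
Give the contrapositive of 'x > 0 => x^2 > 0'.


The contrapositive of (P → Q) is (¬Q → ¬P); it is logically equivalent to the original.
Here P = 'x > 0' and Q = 'x^2 > 0'.

If not (x^2 > 0), then not (x > 0).


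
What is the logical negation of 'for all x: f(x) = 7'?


¬(for all x: φ) = there exists x: ¬φ, and ¬(there exists x: φ) = for all x: ¬φ.
Apply to the universal statement.

there exists x: NOT(f(x) = 7)


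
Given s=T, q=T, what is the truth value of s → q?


Implication is false only when antecedent is true and consequent is false.
Substitute: s=T, q=T.
T → T evaluates to T.

T


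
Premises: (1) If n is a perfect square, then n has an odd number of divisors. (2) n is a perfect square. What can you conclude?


Modus ponens: from (P → Q) and P, infer Q.
P = 'n is a perfect square' is asserted, and P → Q holds, so Q follows.

n has an odd number of divisors.


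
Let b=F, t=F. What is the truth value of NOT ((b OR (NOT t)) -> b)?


Substitute b=F, t=F:
NOT t = T
b OR (NOT t) = F OR T = T
(b OR (NOT t)) -> b = T -> F = F
NOT ((b OR (NOT t)) -> b) = T

T


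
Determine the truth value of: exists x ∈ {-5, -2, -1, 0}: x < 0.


Evaluate the predicate on each element: -5:True, -2:True, -1:True, 0:False.
Witness x = -5 satisfies the predicate.

True


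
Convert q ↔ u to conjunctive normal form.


Step 1: Rewrite q ↔ u as (q → u) ∧ (u → q).
Step 2: Rewrite each implication as a disjunction.

((¬q) ∨ u) ∧ ((¬u) ∨ q)


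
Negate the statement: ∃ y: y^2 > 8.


¬(∀ x: φ) = ∃ x: ¬φ, and ¬(∃ x: φ) = ∀ x: ¬φ.
Apply to the existential statement.

∀ y: ¬(y^2 > 8)


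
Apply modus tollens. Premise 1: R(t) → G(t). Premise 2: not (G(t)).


Modus tollens: from (P → Q) and ¬Q, infer ¬P.
Q = 'G(t)' is denied; since P → Q, P must also fail.

Not (R(t)).


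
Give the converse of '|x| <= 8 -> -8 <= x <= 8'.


The converse of (P → Q) is (Q → P). It is not in general equivalent to the original.
Here P = '|x| <= 8' and Q = '-8 <= x <= 8'.

If -8 <= x <= 8, then |x| <= 8.


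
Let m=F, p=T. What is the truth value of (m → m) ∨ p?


Substitute m=F, p=T:
m → m = F → F = T
(m → m) ∨ p = T ∨ T = T

T


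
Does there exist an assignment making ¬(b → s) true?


Search for a satisfying assignment over {b, s}.
Try b=T, s=F: the formula evaluates to T.
A satisfying assignment exists.

Satisfiable.


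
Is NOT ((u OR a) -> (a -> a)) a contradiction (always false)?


Truth table over {a, u}:
a | u | φ
---------
F | F | F
T | F | F
F | T | F
T | T | F
Every row is false.

Yes, it is a contradiction.


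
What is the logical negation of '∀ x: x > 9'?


¬(∀ x: φ) = ∃ x: ¬φ, and ¬(∃ x: φ) = ∀ x: ¬φ.
Apply to the universal statement.

∃ x: ¬(x > 9)


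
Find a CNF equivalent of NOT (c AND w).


Step 1: Apply De Morgan: ¬(c ∧ w) = ¬c ∨ ¬w.

(NOT c) OR (NOT w)


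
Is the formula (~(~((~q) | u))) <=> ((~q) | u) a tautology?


Build the truth table over {q, u}:
q | u | φ
---------
False | False | True
True | False | True
False | True | True
True | True | True
Every row evaluates to true.

Yes, it is a tautology.


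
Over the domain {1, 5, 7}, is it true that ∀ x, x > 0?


Evaluate the predicate on each element: 1:T, 5:T, 7:T.
Every element satisfies the predicate.

T


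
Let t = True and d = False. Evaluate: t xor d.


Exclusive or is true when exactly one operand is true.
Substitute: t=True, d=False.
True xor False evaluates to True.

True


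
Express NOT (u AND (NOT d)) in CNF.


Step 1: Apply De Morgan: ¬(u ∧ (¬d)) = ¬u ∨ ¬(¬d).
Step 2: Eliminate any double negations (¬¬X = X).

(NOT u) OR d


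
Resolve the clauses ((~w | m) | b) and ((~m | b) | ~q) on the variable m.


The clauses contain complementary literals m and ~m.
Resolution eliminates this pair and disjoins the remaining literals (merging duplicates).

((~w | b) | ~q)


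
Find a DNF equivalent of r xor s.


Step 1: r ⊕ s is true exactly when they disagree: (r ∧ ¬s) ∨ (¬r ∧ s).

(r & (~s)) | ((~r) & s)


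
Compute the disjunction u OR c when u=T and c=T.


Disjunction is false only when both operands are false.
Substitute: u=T, c=T.
T OR T evaluates to T.

T


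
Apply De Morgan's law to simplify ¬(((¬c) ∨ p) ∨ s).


De Morgan: the negation of a disjunction is the conjunction of the negations.
Distribute ¬ across ∨, flipping it to ∧, and negate each literal.

(c ∧ (¬p)) ∧ (¬s)


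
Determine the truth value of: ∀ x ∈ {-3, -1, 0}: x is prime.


Evaluate the predicate on each element: -3:F, -1:F, 0:F.
Counterexample x = -3 fails the predicate.

F


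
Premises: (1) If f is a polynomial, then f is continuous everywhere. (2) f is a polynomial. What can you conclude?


Modus ponens: from (P → Q) and P, infer Q.
P = 'f is a polynomial' is asserted, and P → Q holds, so Q follows.

f is continuous everywhere.


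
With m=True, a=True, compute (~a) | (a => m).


Substitute m=True, a=True:
~a = False
a => m = True => True = True
(~a) | (a => m) = False | True = True

True


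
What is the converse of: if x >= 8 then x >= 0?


The converse of (P → Q) is (Q → P). It is not in general equivalent to the original.
Here P = 'x >= 8' and Q = 'x >= 0'.

If x >= 0, then x >= 8.


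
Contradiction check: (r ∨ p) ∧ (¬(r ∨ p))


Truth table over {p, r}:
p | r | φ
---------
F | F | F
T | F | F
F | T | F
T | T | F
Every row is false.

Yes, it is a contradiction.


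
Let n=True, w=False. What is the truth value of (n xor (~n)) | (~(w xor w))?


Substitute n=True, w=False:
~n = False
n xor (~n) = True xor False = True
w xor w = False xor False = False
~(w xor w) = True
(n xor (~n)) | (~(w xor w)) = True | True = True

True


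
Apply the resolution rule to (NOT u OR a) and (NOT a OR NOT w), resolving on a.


The clauses contain complementary literals a and NOTa.
Resolution eliminates this pair and disjoins the remaining literals (merging duplicates).

(NOT u OR NOT w)


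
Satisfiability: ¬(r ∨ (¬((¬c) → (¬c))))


Search for a satisfying assignment over {c, r}.
Try c=F, r=F: the formula evaluates to T.
A satisfying assignment exists.

Satisfiable.


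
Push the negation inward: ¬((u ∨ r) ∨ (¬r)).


De Morgan: the negation of a disjunction is the conjunction of the negations.
Distribute ¬ across ∨, flipping it to ∧, and negate each literal.

((¬u) ∧ (¬r)) ∧ r


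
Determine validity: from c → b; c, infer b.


This matches the form of modus ponens: the conclusion follows in every model of the premises.

Valid.


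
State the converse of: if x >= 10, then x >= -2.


The converse of (P → Q) is (Q → P). It is not in general equivalent to the original.
Here P = 'x >= 10' and Q = 'x >= -2'.

If x >= -2, then x >= 10.


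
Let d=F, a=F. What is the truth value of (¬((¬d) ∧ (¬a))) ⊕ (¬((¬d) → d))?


Substitute d=F, a=F:
¬d = T
¬a = T
(¬d) ∧ (¬a) = T ∧ T = T
¬((¬d) ∧ (¬a)) = F
¬d = T
(¬d) → d = T → F = F
¬((¬d) → d) = T
(¬((¬d) ∧ (¬a))) ⊕ (¬((¬d) → d)) = F ⊕ T = T

T


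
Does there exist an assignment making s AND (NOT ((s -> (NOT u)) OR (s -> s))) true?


Check all 4 assignments over {s, u}:
s | u | φ
---------
F | F | F
T | F | F
F | T | F
T | T | F
No assignment makes the formula true.

Unsatisfiable.


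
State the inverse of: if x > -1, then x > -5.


The inverse of (P → Q) is (¬P → ¬Q). It is equivalent to the converse, not to the original.
Here P = 'x > -1' and Q = 'x > -5'.

If not (x > -1), then not (x > -5).


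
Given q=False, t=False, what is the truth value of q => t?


Implication is false only when antecedent is true and consequent is false.
Substitute: q=False, t=False.
False => False evaluates to True.

True


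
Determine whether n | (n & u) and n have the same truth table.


Compare truth tables:
n | u | φ | ψ
-------------
False | False | False | False
True | False | True | True
False | True | False | False
True | True | True | True
The columns φ and ψ agree on every row.

Yes, they are logically equivalent.


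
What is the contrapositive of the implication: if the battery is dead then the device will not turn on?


The contrapositive of (P → Q) is (¬Q → ¬P); it is logically equivalent to the original.
Here P = 'the battery is dead' and Q = 'the device will not turn on'.

If not (the device will not turn on), then not (the battery is dead).


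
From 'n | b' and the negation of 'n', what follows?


Disjunctive syllogism: from (P ∨ Q) and ¬P, infer Q.
One disjunct, 'n', is ruled out; the other must hold.

b


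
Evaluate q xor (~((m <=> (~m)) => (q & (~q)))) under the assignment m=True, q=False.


Substitute m=True, q=False:
~m = False
m <=> (~m) = True <=> False = False
~q = True
q & (~q) = False & True = False
(m <=> (~m)) => (q & (~q)) = False => False = True
~((m <=> (~m)) => (q & (~q))) = False
q xor (~((m <=> (~m)) => (q & (~q)))) = False xor False = False

False


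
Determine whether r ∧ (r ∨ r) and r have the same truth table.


Compare truth tables:
r | φ | ψ
---------
F | F | F
T | T | T
The columns φ and ψ agree on every row.

Yes, they are logically equivalent.


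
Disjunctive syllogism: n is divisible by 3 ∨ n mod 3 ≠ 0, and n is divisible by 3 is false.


Disjunctive syllogism: from (P ∨ Q) and ¬P, infer Q.
One disjunct, 'n is divisible by 3', is ruled out; the other must hold.

n mod 3 ≠ 0


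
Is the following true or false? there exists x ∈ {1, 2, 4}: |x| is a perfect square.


Evaluate the predicate on each element: 1:T, 2:F, 4:T.
Witness x = 1 satisfies the predicate.

T


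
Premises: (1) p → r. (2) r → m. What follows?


Hypothetical syllogism: from (P → Q) and (Q → R), infer (P → R).
Chain the two implications through the shared middle term 'r'.

p → m


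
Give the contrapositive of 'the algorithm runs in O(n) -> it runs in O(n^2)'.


The contrapositive of (P → Q) is (¬Q → ¬P); it is logically equivalent to the original.
Here P = 'the algorithm runs in O(n)' and Q = 'it runs in O(n^2)'.

If not (it runs in O(n^2)), then not (the algorithm runs in O(n)).


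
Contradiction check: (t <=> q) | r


Truth table over {q, r, t}:
q | r | t | φ
-------------
False | False | False | True
True | False | False | False
False | True | False | True
True | True | False | True
False | False | True | False
True | False | True | True
False | True | True | True
True | True | True | True
Satisfying assignment at row 1: q=False, r=False, t=False gives True.

No, it is not a contradiction.


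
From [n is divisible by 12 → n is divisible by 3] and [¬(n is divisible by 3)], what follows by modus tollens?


Modus tollens: from (P → Q) and ¬Q, infer ¬P.
Q = 'n is divisible by 3' is denied; since P → Q, P must also fail.

Not (n is divisible by 12).


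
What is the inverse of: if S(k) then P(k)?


The inverse of (P → Q) is (¬P → ¬Q). It is equivalent to the converse, not to the original.
Here P = 'S(k)' and Q = 'P(k)'.

If not (S(k)), then not (P(k)).


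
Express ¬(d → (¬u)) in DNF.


Step 1: Rewrite implication then negate: ¬(¬d ∨ (¬u)) = d ∧ ¬(¬u).
Step 2: Eliminate any double negations (¬¬X = X).

d ∧ u


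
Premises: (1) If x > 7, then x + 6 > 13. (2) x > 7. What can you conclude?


Modus ponens: from (P → Q) and P, infer Q.
P = 'x > 7' is asserted, and P → Q holds, so Q follows.

x + 6 > 13.


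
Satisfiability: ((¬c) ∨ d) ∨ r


Search for a satisfying assignment over {c, d, r}.
Try c=F, d=F, r=F: the formula evaluates to T.
A satisfying assignment exists.

Satisfiable.


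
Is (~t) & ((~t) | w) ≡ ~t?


Compare truth tables:
t | w | φ | ψ
-------------
False | False | True | True
True | False | False | False
False | True | True | True
True | True | False | False
The columns φ and ψ agree on every row.

Yes, they are logically equivalent.


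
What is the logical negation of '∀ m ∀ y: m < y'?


Negation flips each quantifier (∀↔∃) and negates the inner predicate.
¬(∀ m ∀ y: φ) = ∃ m ∃ y: ¬φ.

∃ m ∃ y: ¬(m < y)


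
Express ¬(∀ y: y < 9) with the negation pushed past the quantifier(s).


¬(∀ x: φ) = ∃ x: ¬φ, and ¬(∃ x: φ) = ∀ x: ¬φ.
Apply to the universal statement.

∃ y: ¬(y < 9)


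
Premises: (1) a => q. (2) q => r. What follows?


Hypothetical syllogism: from (P → Q) and (Q → R), infer (P → R).
Chain the two implications through the shared middle term 'q'.

a => r


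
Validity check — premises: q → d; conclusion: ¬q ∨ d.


This matches the form of material implication: the conclusion follows in every model of the premises.

Valid.


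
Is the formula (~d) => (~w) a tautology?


Build the truth table over {d, w}:
d | w | φ
---------
False | False | True
True | False | True
False | True | False
True | True | True
Counterexample at row 3: with d=False, w=True, the formula is False.

No, it is not a tautology.


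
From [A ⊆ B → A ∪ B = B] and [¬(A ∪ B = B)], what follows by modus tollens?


Modus tollens: from (P → Q) and ¬Q, infer ¬P.
Q = 'A ∪ B = B' is denied; since P → Q, P must also fail.

Not (A ⊆ B).


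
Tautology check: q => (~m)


Build the truth table over {m, q}:
m | q | φ
---------
False | False | True
True | False | True
False | True | True
True | True | False
Counterexample at row 4: with m=True, q=True, the formula is False.

No, it is not a tautology.


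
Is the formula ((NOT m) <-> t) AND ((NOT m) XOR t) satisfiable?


Check all 4 assignments over {m, t}:
m | t | φ
---------
F | F | F
T | F | F
F | T | F
T | T | F
No assignment makes the formula true.

Unsatisfiable.


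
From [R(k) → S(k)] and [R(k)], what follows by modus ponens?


Modus ponens: from (P → Q) and P, infer Q.
P = 'R(k)' is asserted, and P → Q holds, so Q follows.

S(k).


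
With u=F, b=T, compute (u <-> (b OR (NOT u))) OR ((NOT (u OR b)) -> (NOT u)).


Substitute u=F, b=T:
NOT u = T
b OR (NOT u) = T OR T = T
u <-> (b OR (NOT u)) = F <-> T = F
u OR b = F OR T = T
NOT (u OR b) = F
NOT u = T
(NOT (u OR b)) -> (NOT u) = F -> T = T
(u <-> (b OR (NOT u))) OR ((NOT (u OR b)) -> (NOT u)) = F OR T = T

T


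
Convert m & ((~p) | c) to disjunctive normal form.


Step 1: Distribute ∧ over ∨: m ∧ ((¬p) ∨ c) = (m ∧ (¬p)) ∨ (m ∧ c).

(m & (~p)) | (m & c)


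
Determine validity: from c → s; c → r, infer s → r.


This is (no valid rule). There exist truth assignments where the premises are all true but the conclusion is false.

Invalid.


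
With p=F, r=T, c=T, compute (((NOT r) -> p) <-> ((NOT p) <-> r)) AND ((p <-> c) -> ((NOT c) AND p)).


Substitute p=F, r=T, c=T:
NOT r = F
(NOT r) -> p = F -> F = T
NOT p = T
(NOT p) <-> r = T <-> T = T
((NOT r) -> p) <-> ((NOT p) <-> r) = T <-> T = T
p <-> c = F <-> T = F
NOT c = F
(NOT c) AND p = F AND F = F
(p <-> c) -> ((NOT c) AND p) = F -> F = T
(((NOT r) -> p) <-> ((NOT p) <-> r)) AND ((p <-> c) -> ((NOT c) AND p)) = T AND T = T

T


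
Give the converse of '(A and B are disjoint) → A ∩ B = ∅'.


The converse of (P → Q) is (Q → P). It is not in general equivalent to the original.
Here P = '(A and B are disjoint)' and Q = 'A ∩ B = ∅'.

If A ∩ B = ∅, then (A and B are disjoint).


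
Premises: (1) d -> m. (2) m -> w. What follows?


Hypothetical syllogism: from (P → Q) and (Q → R), infer (P → R).
Chain the two implications through the shared middle term 'm'.

d -> w


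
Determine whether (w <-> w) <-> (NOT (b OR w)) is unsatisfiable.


Truth table over {b, w}:
b | w | φ
---------
F | F | T
T | F | F
F | T | F
T | T | F
Satisfying assignment at row 1: b=F, w=F gives T.

No, it is not a contradiction.


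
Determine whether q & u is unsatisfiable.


Truth table over {q, u}:
q | u | φ
---------
False | False | False
True | False | False
False | True | False
True | True | True
Satisfying assignment at row 4: q=True, u=True gives True.

No, it is not a contradiction.


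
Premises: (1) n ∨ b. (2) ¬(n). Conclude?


Disjunctive syllogism: from (P ∨ Q) and ¬P, infer Q.
One disjunct, 'n', is ruled out; the other must hold.

b


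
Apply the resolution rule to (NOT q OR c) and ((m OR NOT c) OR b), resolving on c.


The clauses contain complementary literals c and NOTc.
Resolution eliminates this pair and disjoins the remaining literals (merging duplicates).

((NOT q OR m) OR b)


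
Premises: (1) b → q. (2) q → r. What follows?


Hypothetical syllogism: from (P → Q) and (Q → R), infer (P → R).
Chain the two implications through the shared middle term 'q'.

b → r


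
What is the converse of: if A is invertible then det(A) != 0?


The converse of (P → Q) is (Q → P). It is not in general equivalent to the original.
Here P = 'A is invertible' and Q = 'det(A) != 0'.

If det(A) != 0, then A is invertible.


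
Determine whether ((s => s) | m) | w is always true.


Build the truth table over {m, s, w}:
m | s | w | φ
-------------
False | False | False | True
True | False | False | True
False | True | False | True
True | True | False | True
False | False | True | True
True | False | True | True
False | True | True | True
True | True | True | True
Every row evaluates to true.

Yes, it is a tautology.


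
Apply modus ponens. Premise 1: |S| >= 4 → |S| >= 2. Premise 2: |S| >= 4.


Modus ponens: from (P → Q) and P, infer Q.
P = '|S| >= 4' is asserted, and P → Q holds, so Q follows.

|S| >= 2.


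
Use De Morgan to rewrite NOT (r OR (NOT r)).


De Morgan: the negation of a disjunction is the conjunction of the negations.
Distribute NOT across OR, flipping it to AND, and negate each literal.

(NOT r) AND r


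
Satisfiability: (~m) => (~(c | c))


Search for a satisfying assignment over {c, m}.
Try c=False, m=False: the formula evaluates to True.
A satisfying assignment exists.

Satisfiable.


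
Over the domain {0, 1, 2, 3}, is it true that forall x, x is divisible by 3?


Evaluate the predicate on each element: 0:True, 1:False, 2:False, 3:True.
Counterexample x = 1 fails the predicate.

False


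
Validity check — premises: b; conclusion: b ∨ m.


This matches the form of disjunction introduction: the conclusion follows in every model of the premises.

Valid.


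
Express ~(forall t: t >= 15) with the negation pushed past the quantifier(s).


¬(forall x: φ) = exists x: ¬φ, and ¬(exists x: φ) = forall x: ¬φ.
Apply to the universal statement.

exists t: ~(t >= 15)


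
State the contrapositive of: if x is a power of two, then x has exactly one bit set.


The contrapositive of (P → Q) is (¬Q → ¬P); it is logically equivalent to the original.
Here P = 'x is a power of two' and Q = 'x has exactly one bit set'.

If not (x has exactly one bit set), then not (x is a power of two).


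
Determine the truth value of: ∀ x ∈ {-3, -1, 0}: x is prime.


Evaluate the predicate on each element: -3:F, -1:F, 0:F.
Counterexample x = -3 fails the predicate.

F


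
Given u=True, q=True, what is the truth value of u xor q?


Exclusive or is true when exactly one operand is true.
Substitute: u=True, q=True.
True xor True evaluates to False.

False


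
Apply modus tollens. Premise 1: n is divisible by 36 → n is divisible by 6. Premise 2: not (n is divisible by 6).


Modus tollens: from (P → Q) and ¬Q, infer ¬P.
Q = 'n is divisible by 6' is denied; since P → Q, P must also fail.

Not (n is divisible by 36).


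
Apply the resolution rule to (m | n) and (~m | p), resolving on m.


The clauses contain complementary literals m and ~m.
Resolution eliminates this pair and disjoins the remaining literals (merging duplicates).

(n | p)


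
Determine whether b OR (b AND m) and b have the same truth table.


Compare truth tables:
b | m | φ | ψ
-------------
F | F | F | F
T | F | T | T
F | T | F | F
T | T | T | T
The columns φ and ψ agree on every row.

Yes, they are logically equivalent.


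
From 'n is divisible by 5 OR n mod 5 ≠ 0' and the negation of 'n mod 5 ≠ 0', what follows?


Disjunctive syllogism: from (P ∨ Q) and ¬P, infer Q.
One disjunct, 'n mod 5 ≠ 0', is ruled out; the other must hold.

n is divisible by 5


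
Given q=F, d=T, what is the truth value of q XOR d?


Exclusive or is true when exactly one operand is true.
Substitute: q=F, d=T.
F XOR T evaluates to T.

T


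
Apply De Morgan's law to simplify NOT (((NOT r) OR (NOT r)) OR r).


De Morgan: the negation of a disjunction is the conjunction of the negations.
Distribute NOT across OR, flipping it to AND, and negate each literal.

(r AND r) AND (NOT r)


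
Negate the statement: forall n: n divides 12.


¬(forall x: φ) = exists x: ¬φ, and ¬(exists x: φ) = forall x: ¬φ.
Apply to the universal statement.

exists n: ~(n divides 12)


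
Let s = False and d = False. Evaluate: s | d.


Disjunction is false only when both operands are false.
Substitute: s=False, d=False.
False | False evaluates to False.

False


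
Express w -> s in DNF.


Step 1: Rewrite w → s as ¬w ∨ s.

(NOT w) OR s


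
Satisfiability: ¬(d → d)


Check all 2 assignments over {d}:
d | φ
-----
F | F
T | F
No assignment makes the formula true.

Unsatisfiable.


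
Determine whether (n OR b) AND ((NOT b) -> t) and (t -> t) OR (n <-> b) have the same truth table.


Compare truth tables:
b | n | t | φ | ψ
-----------------
F | F | F | F | T
T | F | F | T | T
F | T | F | F | T
T | T | F | T | T
F | F | T | F | T
T | F | T | T | T
F | T | T | T | T
T | T | T | T | T
They differ at row 1 (b=F, n=F, t=F): φ=F but ψ=T.

No, they are not logically equivalent.


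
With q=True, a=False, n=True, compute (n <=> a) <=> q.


Substitute q=True, a=False, n=True:
n <=> a = True <=> False = False
(n <=> a) <=> q = False <=> True = False

False


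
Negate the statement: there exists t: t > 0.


¬(for all x: φ) = there exists x: ¬φ, and ¬(there exists x: φ) = for all x: ¬φ.
Apply to the existential statement.

for all t: NOT(t > 0)


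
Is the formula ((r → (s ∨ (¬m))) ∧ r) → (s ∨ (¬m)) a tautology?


Build the truth table over {m, r, s}:
m | r | s | φ
-------------
F | F | F | T
T | F | F | T
F | T | F | T
T | T | F | T
F | F | T | T
T | F | T | T
F | T | T | T
T | T | T | T
Every row evaluates to true.

Yes, it is a tautology.


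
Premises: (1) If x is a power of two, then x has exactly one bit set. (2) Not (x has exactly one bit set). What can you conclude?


Modus tollens: from (P → Q) and ¬Q, infer ¬P.
Q = 'x has exactly one bit set' is denied; since P → Q, P must also fail.

Not (x is a power of two).


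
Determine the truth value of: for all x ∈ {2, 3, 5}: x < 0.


Evaluate the predicate on each element: 2:F, 3:F, 5:F.
Counterexample x = 2 fails the predicate.

F


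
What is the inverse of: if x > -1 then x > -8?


The inverse of (P → Q) is (¬P → ¬Q). It is equivalent to the converse, not to the original.
Here P = 'x > -1' and Q = 'x > -8'.

If not (x > -1), then not (x > -8).


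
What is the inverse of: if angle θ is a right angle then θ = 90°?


The inverse of (P → Q) is (¬P → ¬Q). It is equivalent to the converse, not to the original.
Here P = 'angle θ is a right angle' and Q = 'θ = 90°'.

If not (angle θ is a right angle), then not (θ = 90°).


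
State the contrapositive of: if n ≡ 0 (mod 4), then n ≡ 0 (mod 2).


The contrapositive of (P → Q) is (¬Q → ¬P); it is logically equivalent to the original.
Here P = 'n ≡ 0 (mod 4)' and Q = 'n ≡ 0 (mod 2)'.

If not (n ≡ 0 (mod 2)), then not (n ≡ 0 (mod 4)).


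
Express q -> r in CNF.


Step 1: Rewrite q → r as ¬q ∨ r.

(NOT q) OR r


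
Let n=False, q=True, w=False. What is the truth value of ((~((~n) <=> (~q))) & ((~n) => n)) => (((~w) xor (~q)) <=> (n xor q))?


Substitute n=False, q=True, w=False:
… (earlier sub-steps elided)
~((~n) <=> (~q)) = True
~n = True
(~n) => n = True => False = False
(~((~n) <=> (~q))) & ((~n) => n) = True & False = False
~w = True
~q = False
(~w) xor (~q) = True xor False = True
n xor q = False xor True = True
((~w) xor (~q)) <=> (n xor q) = True <=> True = True
((~((~n) <=> (~q))) & ((~n) => n)) => (((~w) xor (~q)) <=> (n xor q)) = False => True = True

True


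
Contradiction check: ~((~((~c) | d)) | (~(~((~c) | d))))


Truth table over {c, d}:
c | d | φ
---------
False | False | False
True | False | False
False | True | False
True | True | False
Every row is false.

Yes, it is a contradiction.


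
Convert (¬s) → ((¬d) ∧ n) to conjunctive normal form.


Step 1: Rewrite (¬s) → ((¬d) ∧ n) as ¬(¬s) ∨ ((¬d) ∧ n).
Step 2: Distribute ∨ over ∧.
Step 3: Eliminate any double negations (¬¬X = X).

(s ∨ (¬d)) ∧ (s ∨ n)


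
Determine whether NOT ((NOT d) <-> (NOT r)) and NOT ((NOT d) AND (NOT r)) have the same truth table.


Compare truth tables:
d | r | φ | ψ
-------------
F | F | F | F
T | F | T | T
F | T | T | T
T | T | F | T
They differ at row 4 (d=T, r=T): φ=F but ψ=T.

No, they are not logically equivalent.


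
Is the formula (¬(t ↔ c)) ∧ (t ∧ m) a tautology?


Build the truth table over {c, m, t}:
c | m | t | φ
-------------
F | F | F | F
T | F | F | F
F | T | F | F
T | T | F | F
F | F | T | F
T | F | T | F
F | T | T | T
T | T | T | F
Counterexample at row 1: with c=F, m=F, t=F, the formula is F.

No, it is not a tautology.


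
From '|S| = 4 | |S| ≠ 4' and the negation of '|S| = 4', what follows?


Disjunctive syllogism: from (P ∨ Q) and ¬P, infer Q.
One disjunct, '|S| = 4', is ruled out; the other must hold.

|S| ≠ 4


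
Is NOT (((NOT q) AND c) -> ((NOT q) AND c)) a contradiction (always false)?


Truth table over {c, q}:
c | q | φ
---------
F | F | F
T | F | F
F | T | F
T | T | F
Every row is false.

Yes, it is a contradiction.


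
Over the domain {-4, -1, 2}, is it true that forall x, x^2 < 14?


Evaluate the predicate on each element: -4:False, -1:True, 2:True.
Counterexample x = -4 fails the predicate.

False


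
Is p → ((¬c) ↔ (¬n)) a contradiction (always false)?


Truth table over {c, n, p}:
c | n | p | φ
-------------
F | F | F | T
T | F | F | T
F | T | F | T
T | T | F | T
F | F | T | T
T | F | T | F
F | T | T | F
T | T | T | T
Satisfying assignment at row 1: c=F, n=F, p=F gives T.

No, it is not a contradiction.


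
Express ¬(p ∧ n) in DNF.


Step 1: Apply De Morgan: ¬(p ∧ n) = ¬p ∨ ¬n.

(¬p) ∨ (¬n)


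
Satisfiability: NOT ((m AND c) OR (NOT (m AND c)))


Check all 4 assignments over {c, m}:
c | m | φ
---------
F | F | F
T | F | F
F | T | F
T | T | F
No assignment makes the formula true.

Unsatisfiable.


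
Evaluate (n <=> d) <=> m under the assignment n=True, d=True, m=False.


Substitute n=True, d=True, m=False:
n <=> d = True <=> True = True
(n <=> d) <=> m = True <=> False = False

False


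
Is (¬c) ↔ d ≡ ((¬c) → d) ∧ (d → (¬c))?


Compare truth tables:
c | d | φ | ψ
-------------
F | F | F | F
T | F | T | T
F | T | T | T
T | T | F | F
The columns φ and ψ agree on every row.

Yes, they are logically equivalent.


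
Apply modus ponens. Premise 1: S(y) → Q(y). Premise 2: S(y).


Modus ponens: from (P → Q) and P, infer Q.
P = 'S(y)' is asserted, and P → Q holds, so Q follows.

Q(y).


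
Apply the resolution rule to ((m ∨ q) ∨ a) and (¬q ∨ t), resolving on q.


The clauses contain complementary literals q and ¬q.
Resolution eliminates this pair and disjoins the remaining literals (merging duplicates).

((a ∨ m) ∨ t)


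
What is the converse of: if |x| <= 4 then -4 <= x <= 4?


The converse of (P → Q) is (Q → P). It is not in general equivalent to the original.
Here P = '|x| <= 4' and Q = '-4 <= x <= 4'.

If -4 <= x <= 4, then |x| <= 4.


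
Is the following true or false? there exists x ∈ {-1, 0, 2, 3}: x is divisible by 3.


Evaluate the predicate on each element: -1:F, 0:T, 2:F, 3:T.
Witness x = 0 satisfies the predicate.

T


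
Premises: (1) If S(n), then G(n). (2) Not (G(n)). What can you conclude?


Modus tollens: from (P → Q) and ¬Q, infer ¬P.
Q = 'G(n)' is denied; since P → Q, P must also fail.

Not (S(n)).


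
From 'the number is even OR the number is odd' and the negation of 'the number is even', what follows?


Disjunctive syllogism: from (P ∨ Q) and ¬P, infer Q.
One disjunct, 'the number is even', is ruled out; the other must hold.

the number is odd


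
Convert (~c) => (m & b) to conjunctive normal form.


Step 1: Rewrite (¬c) → (m ∧ b) as ¬(¬c) ∨ (m ∧ b).
Step 2: Distribute ∨ over ∧.
Step 3: Eliminate any double negations (¬¬X = X).

(c | m) & (c | b)


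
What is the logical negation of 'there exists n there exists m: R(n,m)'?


Negation flips each quantifier (∀↔∃) and negates the inner predicate.
¬(there exists n there exists m: φ) = for all n for all m: ¬φ.

for all n for all m: NOT(R(n,m))


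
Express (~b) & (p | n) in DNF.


Step 1: Distribute ∧ over ∨: (¬b) ∧ (p ∨ n) = ((¬b) ∧ p) ∨ ((¬b) ∧ n).

((~b) & p) | ((~b) & n)


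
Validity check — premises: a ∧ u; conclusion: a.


This matches the form of conjunction elimination: the conclusion follows in every model of the premises.

Valid.


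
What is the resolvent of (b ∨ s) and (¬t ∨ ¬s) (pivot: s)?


The clauses contain complementary literals s and ¬s.
Resolution eliminates this pair and disjoins the remaining literals (merging duplicates).

(b ∨ ¬t)


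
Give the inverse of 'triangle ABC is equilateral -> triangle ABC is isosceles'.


The inverse of (P → Q) is (¬P → ¬Q). It is equivalent to the converse, not to the original.
Here P = 'triangle ABC is equilateral' and Q = 'triangle ABC is isosceles'.

If not (triangle ABC is equilateral), then not (triangle ABC is isosceles).


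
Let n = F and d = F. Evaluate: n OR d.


Disjunction is false only when both operands are false.
Substitute: n=F, d=F.
F OR F evaluates to F.

F


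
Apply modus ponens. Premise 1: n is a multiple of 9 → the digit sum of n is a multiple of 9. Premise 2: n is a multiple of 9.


Modus ponens: from (P → Q) and P, infer Q.
P = 'n is a multiple of 9' is asserted, and P → Q holds, so Q follows.

the digit sum of n is a multiple of 9.


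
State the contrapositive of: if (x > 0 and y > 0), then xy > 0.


The contrapositive of (P → Q) is (¬Q → ¬P); it is logically equivalent to the original.
Here P = '(x > 0 and y > 0)' and Q = 'xy > 0'.

If not (xy > 0), then not ((x > 0 and y > 0)).


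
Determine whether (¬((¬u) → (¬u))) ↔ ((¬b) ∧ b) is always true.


Build the truth table over {b, u}:
b | u | φ
---------
F | F | T
T | F | T
F | T | T
T | T | T
Every row evaluates to true.

Yes, it is a tautology.


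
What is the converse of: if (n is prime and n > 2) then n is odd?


The converse of (P → Q) is (Q → P). It is not in general equivalent to the original.
Here P = '(n is prime and n > 2)' and Q = 'n is odd'.

If n is odd, then (n is prime and n > 2).


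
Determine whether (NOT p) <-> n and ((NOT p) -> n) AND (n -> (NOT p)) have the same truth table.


Compare truth tables:
n | p | φ | ψ
-------------
F | F | F | F
T | F | T | T
F | T | T | T
T | T | F | F
The columns φ and ψ agree on every row.

Yes, they are logically equivalent.


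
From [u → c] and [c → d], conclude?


Hypothetical syllogism: from (P → Q) and (Q → R), infer (P → R).
Chain the two implications through the shared middle term 'c'.

u → d


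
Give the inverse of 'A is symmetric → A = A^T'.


The inverse of (P → Q) is (¬P → ¬Q). It is equivalent to the converse, not to the original.
Here P = 'A is symmetric' and Q = 'A = A^T'.

If not (A is symmetric), then not (A = A^T).


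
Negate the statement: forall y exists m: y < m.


Negation flips each quantifier (∀↔∃) and negates the inner predicate.
¬(forall y exists m: φ) = exists y forall m: ¬φ.

exists y forall m: ~(y < m)


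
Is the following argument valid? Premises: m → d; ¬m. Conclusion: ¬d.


This is denying the antecedent (fallacy). There exist truth assignments where the premises are all true but the conclusion is false.

Invalid.


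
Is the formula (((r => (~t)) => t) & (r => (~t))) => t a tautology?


Build the truth table over {r, t}:
r | t | φ
---------
False | False | True
True | False | True
False | True | True
True | True | True
Every row evaluates to true.

Yes, it is a tautology.


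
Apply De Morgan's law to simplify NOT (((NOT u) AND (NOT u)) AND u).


De Morgan: the negation of a conjunction is the disjunction of the negations.
Distribute NOT across AND, flipping it to OR, and negate each literal.

(u OR u) OR (NOT u)


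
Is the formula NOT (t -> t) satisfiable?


Check all 2 assignments over {t}:
t | φ
-----
F | F
T | F
No assignment makes the formula true.

Unsatisfiable.


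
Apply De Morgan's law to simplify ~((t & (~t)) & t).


De Morgan: the negation of a conjunction is the disjunction of the negations.
Distribute ~ across &, flipping it to |, and negate each literal.

((~t) | t) | (~t)


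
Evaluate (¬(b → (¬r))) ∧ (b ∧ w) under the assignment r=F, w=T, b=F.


Substitute r=F, w=T, b=F:
¬r = T
b → (¬r) = F → T = T
¬(b → (¬r)) = F
b ∧ w = F ∧ T = F
(¬(b → (¬r))) ∧ (b ∧ w) = F ∧ F = F

F


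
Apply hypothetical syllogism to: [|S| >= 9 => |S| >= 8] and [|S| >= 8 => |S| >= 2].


Hypothetical syllogism: from (P → Q) and (Q → R), infer (P → R).
Chain the two implications through the shared middle term '|S| >= 8'.

|S| >= 9 => |S| >= 2
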